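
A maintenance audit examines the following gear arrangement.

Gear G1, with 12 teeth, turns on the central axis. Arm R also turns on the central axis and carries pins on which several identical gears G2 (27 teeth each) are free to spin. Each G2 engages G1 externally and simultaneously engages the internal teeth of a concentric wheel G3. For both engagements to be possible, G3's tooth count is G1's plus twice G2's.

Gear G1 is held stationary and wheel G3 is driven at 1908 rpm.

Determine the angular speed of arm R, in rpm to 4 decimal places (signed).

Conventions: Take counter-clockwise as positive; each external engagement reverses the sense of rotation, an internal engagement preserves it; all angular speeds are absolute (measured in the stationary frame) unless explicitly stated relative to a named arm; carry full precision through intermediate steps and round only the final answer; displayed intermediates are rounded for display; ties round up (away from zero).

planetary set (12T centre, 27T on arm, 66T internal) — Willis relation
normalise by the input: solve with ω_ring = 1, then scale by 1908 rpm
ring teeth: 12 + 2·27 = 66
12(ω_sun−ω_arm) = −66(ω_ring−ω_arm),  ω_sun = 0, ω_ring = 1
12(0−ω_arm) = −66(1−ω_arm)  ⇒  78·ω_arm = 66  ⇒  ω_arm = 11/13
scale: ω_arm = 11/13 × 1908 rpm = +1614.4615 rpm

+1614.4615 rpm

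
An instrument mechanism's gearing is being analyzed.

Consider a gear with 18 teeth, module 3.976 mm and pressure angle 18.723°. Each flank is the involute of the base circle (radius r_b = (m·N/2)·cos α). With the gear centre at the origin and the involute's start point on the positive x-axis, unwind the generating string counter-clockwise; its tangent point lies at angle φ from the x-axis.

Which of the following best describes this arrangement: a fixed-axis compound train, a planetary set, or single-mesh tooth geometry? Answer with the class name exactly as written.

topology: single-mesh involute geometry — m = 3.976, N = 18
classification: single-mesh tooth geometry

single-mesh tooth geometry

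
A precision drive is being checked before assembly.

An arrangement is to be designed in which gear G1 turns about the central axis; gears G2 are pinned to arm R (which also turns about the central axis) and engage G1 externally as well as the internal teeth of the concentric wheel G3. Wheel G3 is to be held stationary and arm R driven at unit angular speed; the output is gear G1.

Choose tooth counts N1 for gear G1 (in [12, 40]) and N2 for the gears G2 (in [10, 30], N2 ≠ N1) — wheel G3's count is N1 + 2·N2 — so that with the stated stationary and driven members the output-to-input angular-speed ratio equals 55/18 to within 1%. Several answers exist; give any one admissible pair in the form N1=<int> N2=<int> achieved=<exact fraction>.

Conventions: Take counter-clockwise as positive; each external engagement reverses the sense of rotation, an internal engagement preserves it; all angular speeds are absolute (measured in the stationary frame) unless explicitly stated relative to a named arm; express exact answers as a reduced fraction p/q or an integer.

class = planetary set [ratio 55/18 wanted; Willis about the carrier]
Willis with ω_ring = 0: ω_sun/ω_arm = (N1+N3)/N1; set equal to 55/18  ⇒  N3/N1 = 55/18 − 1 = 37/18
N3 = N1 + 2·N2  ⇒  N2/N1 = (N3/N1 − 1)/2 = (37/18 − 1)/2 = 19/36
smallest multiple with N1 ≥ 12 and N2 ≥ 10: k = 1  ⇒  N1 = 1·36 = 36, N2 = 1·19 = 19 (N1 ≤ 40, N2 ≤ 30, N2 ≠ N1 ✓), N3 = 36 + 2·19 = 74
check: (N1+N3)/N1 with N1 = 36, N3 = 74 gives 55/18; |achieved − target| = 0 ≤ 11/360 ✓

N1=36 N2=19 achieved=55/18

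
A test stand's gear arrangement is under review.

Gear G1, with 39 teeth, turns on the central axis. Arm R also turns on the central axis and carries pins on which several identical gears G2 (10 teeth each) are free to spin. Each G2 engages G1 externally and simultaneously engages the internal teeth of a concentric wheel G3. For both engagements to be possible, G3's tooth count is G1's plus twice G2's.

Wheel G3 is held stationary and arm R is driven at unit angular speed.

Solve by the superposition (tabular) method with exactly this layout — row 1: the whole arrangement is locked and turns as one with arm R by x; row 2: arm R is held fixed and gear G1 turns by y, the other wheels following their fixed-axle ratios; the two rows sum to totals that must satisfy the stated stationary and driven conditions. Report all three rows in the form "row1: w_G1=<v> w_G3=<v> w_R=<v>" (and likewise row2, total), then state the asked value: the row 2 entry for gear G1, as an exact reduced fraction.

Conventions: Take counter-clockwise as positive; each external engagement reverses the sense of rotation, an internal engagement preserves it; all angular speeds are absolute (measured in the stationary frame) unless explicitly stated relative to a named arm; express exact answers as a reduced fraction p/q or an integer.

row1: w_G1=1 w_G3=1 w_R=1
row2: w_G1=59/39 w_G3=-1 w_R=0
total: w_G1=98/39 w_G3=0 w_R=1
asked value: 59/39

class = planetary set [G3 = 39+2·10 = 59; Willis about the carrier]
row 1 — lock + rotate with arm: ω_sun = ω_ring = ω_arm = x
superposition row 2 [arm held]: sun y, ring −(39/59)·y, arm 0
boundary: total ω_ring = x − (39/59)·y = 0 and total ω_arm = x = 1  ⇒  y = 59/39, x = 1
row 2 ring = −(39/59)·59/39 = -1
totals (row 1 + row 2): sun 1 + 59/39 = 98/39, ring 1 + (-1) = 0, arm 1 + 0 = 1
asked cell (row2, sun) = 59/39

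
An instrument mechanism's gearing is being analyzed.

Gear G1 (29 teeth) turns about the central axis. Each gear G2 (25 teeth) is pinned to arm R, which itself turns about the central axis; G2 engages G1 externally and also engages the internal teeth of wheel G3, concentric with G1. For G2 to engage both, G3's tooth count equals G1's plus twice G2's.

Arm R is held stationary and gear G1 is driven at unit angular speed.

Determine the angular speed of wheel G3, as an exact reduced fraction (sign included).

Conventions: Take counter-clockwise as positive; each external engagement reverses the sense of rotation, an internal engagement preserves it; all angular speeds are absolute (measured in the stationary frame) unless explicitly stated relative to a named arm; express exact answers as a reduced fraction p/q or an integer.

-29/79

recognized (axles ride arm R): planetary set, 29/25/79 teeth
ring teeth: 29 + 2·25 = 79
29(ω_sun−ω_arm) = −79(ω_ring−ω_arm),  ω_arm = 0, ω_sun = 1
ω_ring = 0 − (29/79)(1−0) = -29/79
exact speed ratio = -29/79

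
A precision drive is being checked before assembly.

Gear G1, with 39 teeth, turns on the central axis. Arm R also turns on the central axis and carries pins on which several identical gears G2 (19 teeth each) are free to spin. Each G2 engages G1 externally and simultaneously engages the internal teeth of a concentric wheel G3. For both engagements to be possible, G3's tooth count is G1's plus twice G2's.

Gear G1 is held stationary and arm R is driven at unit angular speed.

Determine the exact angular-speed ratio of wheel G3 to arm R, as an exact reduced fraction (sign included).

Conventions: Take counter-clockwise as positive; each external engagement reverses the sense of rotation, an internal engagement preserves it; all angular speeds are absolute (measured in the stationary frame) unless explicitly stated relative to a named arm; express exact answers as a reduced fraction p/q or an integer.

116/77

topology: planetary set — G1 39T / G2 19T / G3 77T, arm = carrier (Willis)
ring teeth: 39 + 2·19 = 77
39(ω_sun−ω_arm) = −77(ω_ring−ω_arm),  ω_sun = 0, ω_arm = 1
ω_ring = 1 − (39/77)(0−1) = 116/77
ω_out/ω_in = 116/77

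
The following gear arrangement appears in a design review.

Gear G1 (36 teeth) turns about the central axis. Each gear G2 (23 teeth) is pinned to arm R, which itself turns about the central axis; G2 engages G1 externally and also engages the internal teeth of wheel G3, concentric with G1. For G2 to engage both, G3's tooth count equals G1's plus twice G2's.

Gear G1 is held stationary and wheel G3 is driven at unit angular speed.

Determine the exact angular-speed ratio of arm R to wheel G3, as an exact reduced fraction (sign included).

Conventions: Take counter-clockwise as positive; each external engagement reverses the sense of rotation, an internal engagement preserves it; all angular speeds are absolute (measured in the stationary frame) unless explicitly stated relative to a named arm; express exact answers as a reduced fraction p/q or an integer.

41/59

recognized (axles ride arm R): planetary set, 36/23/82 teeth
ring teeth: 36 + 2·23 = 82
36(ω_sun−ω_arm) = −82(ω_ring−ω_arm),  ω_sun = 0, ω_ring = 1
36(0−ω_arm) = −82(1−ω_arm)  ⇒  118·ω_arm = 82  ⇒  ω_arm = 41/59
ω_out/ω_in = 41/59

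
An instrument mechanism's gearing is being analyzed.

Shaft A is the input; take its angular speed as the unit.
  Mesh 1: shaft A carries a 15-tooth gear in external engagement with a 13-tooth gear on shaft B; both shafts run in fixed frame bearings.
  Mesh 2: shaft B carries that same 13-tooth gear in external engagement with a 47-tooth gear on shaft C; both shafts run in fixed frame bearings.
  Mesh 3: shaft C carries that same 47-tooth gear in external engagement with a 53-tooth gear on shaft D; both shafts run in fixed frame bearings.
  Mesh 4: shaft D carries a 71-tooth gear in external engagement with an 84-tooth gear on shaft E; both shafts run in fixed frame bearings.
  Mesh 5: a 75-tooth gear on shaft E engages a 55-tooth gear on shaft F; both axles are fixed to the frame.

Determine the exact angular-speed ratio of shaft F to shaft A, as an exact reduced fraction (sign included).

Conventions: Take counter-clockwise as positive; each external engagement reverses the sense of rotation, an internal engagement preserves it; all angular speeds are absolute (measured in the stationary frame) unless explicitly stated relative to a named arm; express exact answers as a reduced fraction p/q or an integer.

-5325/16324

class = fixed-axis compound train [5 meshes; 5 ratios multiply, 5 sense flips]
mesh 1 [15T→13T]: running ratio 15/13, sense −
mesh 2 [13T→47T]: running ratio 15/47, sense +
mesh 3 [47T→53T]: running ratio 15/53, sense −
mesh 4 [71T→84T]: running ratio 355/1484, sense +
mesh 5 [75T→55T]: running ratio 5325/16324, sense −
ω_out/ω_in = -5325/16324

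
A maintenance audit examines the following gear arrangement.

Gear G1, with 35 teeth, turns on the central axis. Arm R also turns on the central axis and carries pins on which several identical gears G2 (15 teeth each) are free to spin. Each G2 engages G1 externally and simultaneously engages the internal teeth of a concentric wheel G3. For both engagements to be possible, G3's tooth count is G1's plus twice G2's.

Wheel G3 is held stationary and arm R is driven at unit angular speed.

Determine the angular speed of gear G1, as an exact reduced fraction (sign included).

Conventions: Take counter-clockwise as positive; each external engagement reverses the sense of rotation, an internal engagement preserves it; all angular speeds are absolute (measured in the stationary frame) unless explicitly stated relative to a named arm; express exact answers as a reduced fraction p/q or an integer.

20/7

topology: planetary set — G1 35T / G2 15T / G3 65T, arm = carrier (Willis)
ring teeth: 35 + 2·15 = 65
35(ω_sun−ω_arm) = −65(ω_ring−ω_arm),  ω_ring = 0, ω_arm = 1
ω_sun = 1 − (65/35)(0−1) = 20/7
exact speed ratio = 20/7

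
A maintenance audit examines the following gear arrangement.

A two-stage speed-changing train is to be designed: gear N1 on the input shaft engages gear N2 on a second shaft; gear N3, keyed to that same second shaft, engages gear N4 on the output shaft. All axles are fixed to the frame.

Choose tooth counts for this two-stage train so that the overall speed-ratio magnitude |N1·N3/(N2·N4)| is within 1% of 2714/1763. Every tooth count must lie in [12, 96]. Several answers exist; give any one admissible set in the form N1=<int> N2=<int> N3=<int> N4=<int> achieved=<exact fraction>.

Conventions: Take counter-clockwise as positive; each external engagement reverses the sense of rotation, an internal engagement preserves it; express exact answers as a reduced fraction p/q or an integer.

N1=46 N2=41 N3=59 N4=43 achieved=2714/1763

topology: fixed-axis compound train — 2 stages, target 2714/1763
target = 2714/1763 in lowest terms: an exact hit needs N1·N3 = k·2714 and N2·N4 = k·1763 for one integer k, every count in [12, 96]; additionally prefer no 1:1 stage (N1 ≠ N2, N3 ≠ N4)
k = 1: N1·N3 = 2714 = 46·59, N2·N4 = 1763 = 41·43
achieved = 46·59/(41·43) = 2714/1763; |achieved − target| = 0 ≤ 1357/88150 ✓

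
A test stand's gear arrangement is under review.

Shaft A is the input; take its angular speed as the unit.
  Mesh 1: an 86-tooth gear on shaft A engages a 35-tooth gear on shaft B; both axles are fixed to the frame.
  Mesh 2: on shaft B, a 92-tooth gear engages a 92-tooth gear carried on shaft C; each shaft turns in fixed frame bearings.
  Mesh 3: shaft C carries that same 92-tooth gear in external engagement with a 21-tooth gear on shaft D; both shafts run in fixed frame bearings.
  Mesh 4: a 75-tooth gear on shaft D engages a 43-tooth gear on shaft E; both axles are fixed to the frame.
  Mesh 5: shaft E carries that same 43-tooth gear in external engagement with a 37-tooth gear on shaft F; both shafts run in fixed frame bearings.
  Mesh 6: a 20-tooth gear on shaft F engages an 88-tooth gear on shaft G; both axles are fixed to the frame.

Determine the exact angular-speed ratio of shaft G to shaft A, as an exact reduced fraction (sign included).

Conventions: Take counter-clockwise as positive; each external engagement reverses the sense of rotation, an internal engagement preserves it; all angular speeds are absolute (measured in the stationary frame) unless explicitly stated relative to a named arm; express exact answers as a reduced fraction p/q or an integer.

class = fixed-axis compound train [6 meshes; 6 ratios multiply, 6 sense flips]
mesh 1 [86T→35T]: running ratio 86/35, sense −
mesh 2 [92T→92T]: running ratio 86/35, sense +
mesh 3 [92T→21T]: running ratio 7912/735, sense −
mesh 4 [75T→43T]: running ratio 920/49, sense +
mesh 5 [43T→37T]: running ratio 39560/1813, sense −
mesh 6 [20T→88T]: running ratio 98900/19943, sense +
ω_out/ω_in = 98900/19943

98900/19943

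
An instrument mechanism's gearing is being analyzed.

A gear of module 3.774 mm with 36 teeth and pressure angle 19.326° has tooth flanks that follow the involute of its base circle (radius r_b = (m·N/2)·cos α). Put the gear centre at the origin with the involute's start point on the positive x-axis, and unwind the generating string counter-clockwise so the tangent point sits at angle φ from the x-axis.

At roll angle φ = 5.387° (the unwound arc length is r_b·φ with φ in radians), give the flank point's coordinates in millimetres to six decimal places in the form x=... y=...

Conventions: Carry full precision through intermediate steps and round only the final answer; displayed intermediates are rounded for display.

class = single-mesh tooth geometry [base-circle involute, m = 3.774, 36T]
pitch radius r_p = m·N/2 = 3.774·36/2 = 67.932000
base radius r_b = r_p·cos α = 67.932000·cos 19.326° = 64.104091
roll angle φ = 5.387° = 0.09402089 rad
x = r_b·(cos φ + φ·sin φ) = 64.386803
y = r_b·(sin φ − φ·cos φ) = 0.017744

x=64.386803 y=0.017744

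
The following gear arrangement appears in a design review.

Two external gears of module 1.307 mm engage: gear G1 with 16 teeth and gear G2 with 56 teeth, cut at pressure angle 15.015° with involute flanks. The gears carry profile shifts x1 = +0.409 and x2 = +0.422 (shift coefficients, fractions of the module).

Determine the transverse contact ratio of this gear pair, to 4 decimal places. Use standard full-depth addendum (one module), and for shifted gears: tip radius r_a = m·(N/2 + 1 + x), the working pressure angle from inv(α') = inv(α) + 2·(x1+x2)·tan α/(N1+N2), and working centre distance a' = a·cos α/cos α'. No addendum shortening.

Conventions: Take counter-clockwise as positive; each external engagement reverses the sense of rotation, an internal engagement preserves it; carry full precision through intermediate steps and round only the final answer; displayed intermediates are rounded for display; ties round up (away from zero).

1.6812

recognized (one external pair, fixed centres): single-mesh tooth geometry, m = 1.307, N1 = 16, N2 = 56
base radii: r_b1 = 10.099012, r_b2 = 35.346541
tip radii: r_a1 = 12.297563, r_a2 = 38.454554
inv(α') = inv(15.015°) + 2·(+0.409+0.422)·tan α/(16+56) = 0.01236026  ⇒  α' = 18.82685°
a' = a·cos α / cos α' = 47.0520·cos 15.015°/cos 18.82685° = 48.014412
action lengths: √(r_a1²−r_b1²) = 7.017123, √(r_a2²−r_b2²) = 15.145124
base pitch p_b = π·m·cos α = 3.965873
CR = (7.017123 + 15.145124 − 48.014412·sin 18.82685°)/3.965873 = 1.681232
contact ratio ≈ 1.6812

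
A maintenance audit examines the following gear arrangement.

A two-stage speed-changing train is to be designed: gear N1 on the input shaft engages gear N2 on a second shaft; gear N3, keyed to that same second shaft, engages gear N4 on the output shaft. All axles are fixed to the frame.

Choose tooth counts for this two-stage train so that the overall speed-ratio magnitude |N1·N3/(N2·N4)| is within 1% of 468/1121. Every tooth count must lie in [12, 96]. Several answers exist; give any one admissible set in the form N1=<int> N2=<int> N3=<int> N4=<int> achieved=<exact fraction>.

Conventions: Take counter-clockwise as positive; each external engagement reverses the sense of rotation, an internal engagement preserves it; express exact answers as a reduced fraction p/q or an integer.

topology: fixed-axis compound train — 2 stages, target 468/1121
target = 468/1121 in lowest terms: an exact hit needs N1·N3 = k·468 and N2·N4 = k·1121 for one integer k, every count in [12, 96]; additionally prefer no 1:1 stage (N1 ≠ N2, N3 ≠ N4)
k = 1: N1·N3 = 468 = 12·39, N2·N4 = 1121 = 19·59
achieved = 12·39/(19·59) = 468/1121; |achieved − target| = 0 ≤ 117/28025 ✓

N1=12 N2=19 N3=39 N4=59 achieved=468/1121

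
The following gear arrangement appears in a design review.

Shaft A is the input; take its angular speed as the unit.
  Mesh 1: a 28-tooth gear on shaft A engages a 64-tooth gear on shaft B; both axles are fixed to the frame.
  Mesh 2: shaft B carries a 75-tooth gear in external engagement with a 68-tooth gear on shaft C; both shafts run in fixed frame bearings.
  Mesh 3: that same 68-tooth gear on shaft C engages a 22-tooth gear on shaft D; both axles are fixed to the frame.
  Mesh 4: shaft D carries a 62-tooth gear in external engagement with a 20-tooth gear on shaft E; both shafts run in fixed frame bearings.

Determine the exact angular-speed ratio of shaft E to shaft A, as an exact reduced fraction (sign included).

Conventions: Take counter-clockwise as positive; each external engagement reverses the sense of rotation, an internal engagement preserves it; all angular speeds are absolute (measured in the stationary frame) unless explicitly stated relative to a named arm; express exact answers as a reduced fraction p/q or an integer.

3255/704

class = fixed-axis compound train [4 meshes; 4 ratios multiply, 4 sense flips]
mesh 1 [28T→64T]: running ratio 7/16, sense −
mesh 2 [75T→68T]: running ratio 525/1088, sense +
mesh 3 [68T→22T]: running ratio 525/352, sense −
mesh 4 [62T→20T]: running ratio 3255/704, sense +
ω_out/ω_in = 3255/704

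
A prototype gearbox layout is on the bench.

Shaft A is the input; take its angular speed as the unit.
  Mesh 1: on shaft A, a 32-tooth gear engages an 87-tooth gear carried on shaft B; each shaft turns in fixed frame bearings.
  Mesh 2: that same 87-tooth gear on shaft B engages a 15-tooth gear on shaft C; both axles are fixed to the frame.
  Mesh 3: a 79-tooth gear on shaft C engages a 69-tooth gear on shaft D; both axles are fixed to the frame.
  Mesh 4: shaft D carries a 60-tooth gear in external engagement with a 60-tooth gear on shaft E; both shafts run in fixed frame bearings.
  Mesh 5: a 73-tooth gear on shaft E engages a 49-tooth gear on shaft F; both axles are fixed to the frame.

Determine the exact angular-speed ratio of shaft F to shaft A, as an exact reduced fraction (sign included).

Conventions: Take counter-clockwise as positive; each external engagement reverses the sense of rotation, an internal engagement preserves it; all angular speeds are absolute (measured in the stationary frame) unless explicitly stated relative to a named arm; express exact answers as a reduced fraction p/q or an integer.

class = fixed-axis compound train [5 meshes; 5 ratios multiply, 5 sense flips]
mesh 1 [32T→87T]: running ratio 32/87, sense −
mesh 2 [87T→15T]: running ratio 32/15, sense +
mesh 3 [79T→69T]: running ratio 2528/1035, sense −
mesh 4 [60T→60T]: running ratio 2528/1035, sense +
mesh 5 [73T→49T]: running ratio 184544/50715, sense −
ω_out/ω_in = -184544/50715

-184544/50715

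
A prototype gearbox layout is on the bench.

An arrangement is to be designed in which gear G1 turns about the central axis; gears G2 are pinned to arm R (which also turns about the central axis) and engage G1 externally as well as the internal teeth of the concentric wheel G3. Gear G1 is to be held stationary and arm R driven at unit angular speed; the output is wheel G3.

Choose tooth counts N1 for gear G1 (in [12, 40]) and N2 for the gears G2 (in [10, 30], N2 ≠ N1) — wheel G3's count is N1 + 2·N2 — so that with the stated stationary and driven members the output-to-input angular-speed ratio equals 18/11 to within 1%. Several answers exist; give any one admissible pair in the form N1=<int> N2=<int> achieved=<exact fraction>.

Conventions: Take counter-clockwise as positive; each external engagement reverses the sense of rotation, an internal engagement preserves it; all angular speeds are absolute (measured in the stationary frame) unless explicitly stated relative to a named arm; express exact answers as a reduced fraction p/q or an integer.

N1=35 N2=10 achieved=18/11

class = planetary set [ratio 18/11 wanted; Willis about the carrier]
Willis with ω_sun = 0: ω_ring/ω_arm = (N1+N3)/N3; set equal to 18/11  ⇒  N3/N1 = 1/(18/11 − 1) = 11/7
N3 = N1 + 2·N2  ⇒  N2/N1 = (N3/N1 − 1)/2 = (11/7 − 1)/2 = 2/7
smallest multiple with N1 ≥ 12 and N2 ≥ 10: k = 5  ⇒  N1 = 5·7 = 35, N2 = 5·2 = 10 (N1 ≤ 40, N2 ≤ 30, N2 ≠ N1 ✓), N3 = 35 + 2·10 = 55
check: (N1+N3)/N3 with N1 = 35, N3 = 55 gives 18/11; |achieved − target| = 0 ≤ 9/550 ✓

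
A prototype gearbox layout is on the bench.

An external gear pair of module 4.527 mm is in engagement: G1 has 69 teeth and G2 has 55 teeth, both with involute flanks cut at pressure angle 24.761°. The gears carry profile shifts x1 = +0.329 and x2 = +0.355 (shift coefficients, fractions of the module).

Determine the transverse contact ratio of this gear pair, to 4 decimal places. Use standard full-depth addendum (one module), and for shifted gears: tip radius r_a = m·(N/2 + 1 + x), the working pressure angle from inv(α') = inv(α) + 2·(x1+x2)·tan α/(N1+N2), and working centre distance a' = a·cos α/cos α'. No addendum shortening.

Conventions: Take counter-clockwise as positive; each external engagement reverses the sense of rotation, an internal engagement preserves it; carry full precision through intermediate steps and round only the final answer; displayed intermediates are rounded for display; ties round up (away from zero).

topology: single-mesh involute geometry — m = 4.527, 69T/55T pair
base radii: r_b1 = 141.822607, r_b2 = 113.047006
tip radii: r_a1 = 162.197883, r_a2 = 130.626585
inv(α') = inv(24.761°) + 2·(+0.329+0.355)·tan α/(69+55) = 0.03416666  ⇒  α' = 26.05279°
a' = a·cos α / cos α' = 280.6740·cos 24.761°/cos 26.05279° = 283.696024
action lengths: √(r_a1²−r_b1²) = 78.705155, √(r_a2²−r_b2²) = 65.449822
base pitch p_b = π·m·cos α = 12.914460
CR = (78.705155 + 65.449822 − 283.696024·sin 26.05279°)/12.914460 = 1.514269
contact ratio ≈ 1.5143

1.5143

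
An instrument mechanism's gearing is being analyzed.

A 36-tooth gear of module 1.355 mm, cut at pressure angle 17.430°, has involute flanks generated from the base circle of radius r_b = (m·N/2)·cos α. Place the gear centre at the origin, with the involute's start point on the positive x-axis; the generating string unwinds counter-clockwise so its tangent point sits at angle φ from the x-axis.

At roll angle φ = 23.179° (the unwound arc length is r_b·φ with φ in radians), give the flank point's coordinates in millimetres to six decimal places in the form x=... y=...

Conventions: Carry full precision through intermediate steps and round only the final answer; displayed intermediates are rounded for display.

topology: single-mesh involute geometry — m = 1.355, N = 36
pitch radius r_p = m·N/2 = 1.355·36/2 = 24.390000
base radius r_b = r_p·cos α = 24.390000·cos 17.430° = 23.270099
roll angle φ = 23.179° = 0.40454987 rad
x = r_b·(cos φ + φ·sin φ) = 25.097094
y = r_b·(sin φ − φ·cos φ) = 0.505206

x=25.097094 y=0.505206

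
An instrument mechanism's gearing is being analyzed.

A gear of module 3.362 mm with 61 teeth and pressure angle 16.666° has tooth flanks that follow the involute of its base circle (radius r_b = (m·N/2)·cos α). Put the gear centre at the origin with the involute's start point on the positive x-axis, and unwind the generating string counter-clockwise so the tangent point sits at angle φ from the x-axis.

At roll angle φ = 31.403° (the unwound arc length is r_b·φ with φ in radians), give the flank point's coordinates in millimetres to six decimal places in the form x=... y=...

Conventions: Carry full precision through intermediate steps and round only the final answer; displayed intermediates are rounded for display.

single-mesh involute tooth geometry (61T wheel at module 3.362)
pitch radius r_p = m·N/2 = 3.362·61/2 = 102.541000
base radius r_b = r_p·cos α = 102.541000·cos 16.666° = 98.233545
roll angle φ = 31.403° = 0.54808575 rad
x = r_b·(cos φ + φ·sin φ) = 111.898417
y = r_b·(sin φ − φ·cos φ) = 5.230961

x=111.898417 y=5.230961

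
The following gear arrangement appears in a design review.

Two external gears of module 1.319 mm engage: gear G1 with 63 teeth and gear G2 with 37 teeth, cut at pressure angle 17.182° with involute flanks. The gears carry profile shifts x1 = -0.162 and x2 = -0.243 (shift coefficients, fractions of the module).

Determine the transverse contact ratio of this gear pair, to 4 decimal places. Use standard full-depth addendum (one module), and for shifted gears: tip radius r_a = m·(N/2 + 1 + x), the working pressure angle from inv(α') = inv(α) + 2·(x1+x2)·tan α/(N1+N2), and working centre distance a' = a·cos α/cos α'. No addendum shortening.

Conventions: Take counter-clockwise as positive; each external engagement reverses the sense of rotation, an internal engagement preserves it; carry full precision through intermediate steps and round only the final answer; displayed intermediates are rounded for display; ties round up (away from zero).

single-mesh involute tooth geometry (63T engaging 37T at module 1.319)
base radii: r_b1 = 39.694241, r_b2 = 23.312491
tip radii: r_a1 = 42.653822, r_a2 = 25.399983
inv(α') = inv(17.182°) + 2·(-0.162-0.243)·tan α/(63+37) = 0.00682043  ⇒  α' = 15.51631°
a' = a·cos α / cos α' = 65.9500·cos 17.182°/cos 15.51631° = 65.389910
action lengths: √(r_a1²−r_b1²) = 15.611399, √(r_a2²−r_b2²) = 10.083993
base pitch p_b = π·m·cos α = 3.958830
CR = (15.611399 + 10.083993 − 65.389910·sin 15.51631°)/3.958830 = 2.072017
contact ratio ≈ 2.0720

2.0720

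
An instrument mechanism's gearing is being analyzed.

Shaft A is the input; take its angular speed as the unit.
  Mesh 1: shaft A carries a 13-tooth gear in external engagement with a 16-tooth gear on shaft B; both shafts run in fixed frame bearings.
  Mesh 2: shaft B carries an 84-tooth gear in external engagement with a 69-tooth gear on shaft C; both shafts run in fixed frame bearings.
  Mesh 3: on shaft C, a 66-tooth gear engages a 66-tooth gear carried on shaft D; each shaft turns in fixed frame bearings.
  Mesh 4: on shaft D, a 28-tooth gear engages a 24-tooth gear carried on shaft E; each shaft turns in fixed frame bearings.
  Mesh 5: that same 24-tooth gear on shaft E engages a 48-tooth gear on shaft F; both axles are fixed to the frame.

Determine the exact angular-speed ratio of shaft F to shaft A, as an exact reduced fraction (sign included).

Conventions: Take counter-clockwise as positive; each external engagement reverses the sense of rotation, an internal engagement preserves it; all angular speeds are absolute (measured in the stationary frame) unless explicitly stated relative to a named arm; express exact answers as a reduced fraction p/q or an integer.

-637/1104

class = fixed-axis compound train [5 meshes; 5 ratios multiply, 5 sense flips]
mesh 1 [13T→16T]: running ratio 13/16, sense −
mesh 2 [84T→69T]: running ratio 91/92, sense +
mesh 3 [66T→66T]: running ratio 91/92, sense −
mesh 4 [28T→24T]: running ratio 637/552, sense +
mesh 5 [24T→48T]: running ratio 637/1104, sense −
ω_out/ω_in = -637/1104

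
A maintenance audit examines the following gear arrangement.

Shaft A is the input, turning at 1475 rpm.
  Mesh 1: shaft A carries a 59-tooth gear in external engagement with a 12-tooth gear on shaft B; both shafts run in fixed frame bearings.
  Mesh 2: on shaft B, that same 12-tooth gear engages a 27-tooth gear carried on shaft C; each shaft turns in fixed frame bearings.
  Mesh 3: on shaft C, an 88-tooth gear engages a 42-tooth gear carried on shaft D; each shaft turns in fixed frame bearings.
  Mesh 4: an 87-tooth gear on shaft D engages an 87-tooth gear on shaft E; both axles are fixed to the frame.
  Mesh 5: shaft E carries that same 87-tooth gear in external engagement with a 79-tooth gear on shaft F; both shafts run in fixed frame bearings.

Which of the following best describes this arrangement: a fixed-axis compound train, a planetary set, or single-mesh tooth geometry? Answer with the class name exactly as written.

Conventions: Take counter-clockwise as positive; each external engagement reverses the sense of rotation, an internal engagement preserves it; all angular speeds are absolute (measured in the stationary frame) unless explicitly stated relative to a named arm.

5-mesh fixed-axis compound train (all bearings frame-fixed)
classification: fixed-axis compound train

fixed-axis compound train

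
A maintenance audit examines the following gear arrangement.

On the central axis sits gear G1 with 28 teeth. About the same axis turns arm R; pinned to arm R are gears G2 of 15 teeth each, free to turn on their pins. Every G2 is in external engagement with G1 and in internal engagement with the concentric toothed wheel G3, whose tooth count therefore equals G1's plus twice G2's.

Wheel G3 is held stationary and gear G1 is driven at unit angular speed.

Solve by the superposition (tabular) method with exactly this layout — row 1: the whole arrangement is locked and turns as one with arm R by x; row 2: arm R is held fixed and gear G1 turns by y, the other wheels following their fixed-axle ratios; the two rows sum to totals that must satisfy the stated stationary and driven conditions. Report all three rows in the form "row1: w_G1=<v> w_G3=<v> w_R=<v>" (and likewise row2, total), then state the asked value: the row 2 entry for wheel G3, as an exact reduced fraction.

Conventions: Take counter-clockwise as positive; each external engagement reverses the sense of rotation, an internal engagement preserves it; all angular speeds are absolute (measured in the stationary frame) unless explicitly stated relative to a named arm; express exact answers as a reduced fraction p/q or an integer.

topology: planetary set — G1 28T / G2 15T / G3 58T, arm = carrier (Willis)
row 1 — lock + rotate with arm: ω_sun = ω_ring = ω_arm = x
row 2 — arm fixed, fixed-axis ratios: sun y, ring −(28/58)·y, arm 0
boundary: total ω_ring = x − (28/58)·y = 0 and total ω_sun = x + y = 1  ⇒  y = 29/43, x = 14/43
row 2 ring = −(28/58)·29/43 = -14/43
totals (row 1 + row 2): sun 14/43 + 29/43 = 1, ring 14/43 + (-14/43) = 0, arm 14/43 + 0 = 14/43
asked cell (row2, ring) = -14/43

row1: w_G1=14/43 w_G3=14/43 w_R=14/43
row2: w_G1=29/43 w_G3=-14/43 w_R=0
total: w_G1=1 w_G3=0 w_R=14/43
asked value: -14/43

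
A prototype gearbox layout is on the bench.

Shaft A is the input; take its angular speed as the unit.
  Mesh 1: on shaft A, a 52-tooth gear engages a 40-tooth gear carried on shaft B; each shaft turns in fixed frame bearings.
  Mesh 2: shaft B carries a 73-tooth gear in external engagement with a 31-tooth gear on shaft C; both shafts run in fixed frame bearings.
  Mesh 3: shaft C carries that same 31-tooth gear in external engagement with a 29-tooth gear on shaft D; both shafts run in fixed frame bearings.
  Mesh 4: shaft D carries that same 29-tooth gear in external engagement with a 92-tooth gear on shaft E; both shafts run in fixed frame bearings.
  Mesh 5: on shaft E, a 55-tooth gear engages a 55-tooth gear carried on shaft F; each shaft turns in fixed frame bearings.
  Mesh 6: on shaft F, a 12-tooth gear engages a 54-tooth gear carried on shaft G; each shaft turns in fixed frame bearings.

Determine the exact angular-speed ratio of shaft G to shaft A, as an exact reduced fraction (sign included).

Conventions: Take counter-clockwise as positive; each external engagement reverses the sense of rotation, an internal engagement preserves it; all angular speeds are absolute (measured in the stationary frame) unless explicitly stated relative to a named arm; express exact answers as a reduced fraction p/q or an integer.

class = fixed-axis compound train [6 meshes; 6 ratios multiply, 6 sense flips]
mesh 1 [52T→40T]: running ratio 13/10, sense −
mesh 2 [73T→31T]: running ratio 949/310, sense +
mesh 3 [31T→29T]: running ratio 949/290, sense −
mesh 4 [29T→92T]: running ratio 949/920, sense +
mesh 5 [55T→55T]: running ratio 949/920, sense −
mesh 6 [12T→54T]: running ratio 949/4140, sense +
ω_out/ω_in = 949/4140

949/4140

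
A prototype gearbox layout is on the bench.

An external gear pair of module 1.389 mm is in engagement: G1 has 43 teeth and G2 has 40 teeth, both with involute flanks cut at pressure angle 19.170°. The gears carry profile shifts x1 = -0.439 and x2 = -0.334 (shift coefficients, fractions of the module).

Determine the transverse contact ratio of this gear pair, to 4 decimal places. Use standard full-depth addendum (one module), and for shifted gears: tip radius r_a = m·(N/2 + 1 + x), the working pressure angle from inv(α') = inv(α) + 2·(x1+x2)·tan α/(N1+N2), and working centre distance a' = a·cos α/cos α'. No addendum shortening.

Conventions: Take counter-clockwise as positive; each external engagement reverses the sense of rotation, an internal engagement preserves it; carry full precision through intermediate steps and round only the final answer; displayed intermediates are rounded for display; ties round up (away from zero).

class = single-mesh tooth geometry [involute pair 43T × 40T, m = 1.389]
base radii: r_b1 = 28.207522, r_b2 = 26.239556
tip radii: r_a1 = 30.642729, r_a2 = 28.705074
inv(α') = inv(19.170°) + 2·(-0.439-0.334)·tan α/(43+40) = 0.00659474  ⇒  α' = 15.34660°
a' = a·cos α / cos α' = 57.6435·cos 19.170°/cos 15.34660° = 56.460313
action lengths: √(r_a1²−r_b1²) = 11.971321, √(r_a2²−r_b2²) = 11.639029
base pitch p_b = π·m·cos α = 4.121700
CR = (11.971321 + 11.639029 − 56.460313·sin 15.34660°)/4.121700 = 2.102944
contact ratio ≈ 2.1029

2.1029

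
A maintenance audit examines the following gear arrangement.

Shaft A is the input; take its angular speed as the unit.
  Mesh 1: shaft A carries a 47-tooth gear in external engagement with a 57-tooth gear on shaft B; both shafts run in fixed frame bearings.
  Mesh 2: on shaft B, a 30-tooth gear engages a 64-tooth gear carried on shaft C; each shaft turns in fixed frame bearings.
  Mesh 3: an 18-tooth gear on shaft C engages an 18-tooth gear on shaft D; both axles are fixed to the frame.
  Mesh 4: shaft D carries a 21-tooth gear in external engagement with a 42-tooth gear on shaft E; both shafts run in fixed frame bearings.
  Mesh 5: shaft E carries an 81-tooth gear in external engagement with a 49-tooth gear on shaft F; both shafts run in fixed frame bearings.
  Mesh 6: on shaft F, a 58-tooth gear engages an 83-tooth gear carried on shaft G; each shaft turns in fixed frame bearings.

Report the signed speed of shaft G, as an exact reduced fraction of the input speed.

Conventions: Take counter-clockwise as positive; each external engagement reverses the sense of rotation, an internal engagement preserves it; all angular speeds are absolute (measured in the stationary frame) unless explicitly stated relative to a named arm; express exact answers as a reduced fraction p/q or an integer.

552015/2472736

6-mesh fixed-axis compound train (all bearings frame-fixed)
mesh 1 [47T→57T]: |ω|/ω_in = 1×47/57 = 47/57, sense flips to −
mesh 2 [30T→64T]: |ω|/ω_in = (47/57)×30/64 = 235/608, sense flips to +
mesh 3 [18T→18T]: |ω|/ω_in = (235/608)×18/18 = 235/608, sense flips to −
mesh 4 [21T→42T]: |ω|/ω_in = (235/608)×21/42 = 235/1216, sense flips to +
mesh 5 [81T→49T]: |ω|/ω_in = (235/1216)×81/49 = 19035/59584, sense flips to −
mesh 6 [58T→83T]: |ω|/ω_in = (19035/59584)×58/83 = 552015/2472736, sense flips to +
signed output speed (× input speed) = 552015/2472736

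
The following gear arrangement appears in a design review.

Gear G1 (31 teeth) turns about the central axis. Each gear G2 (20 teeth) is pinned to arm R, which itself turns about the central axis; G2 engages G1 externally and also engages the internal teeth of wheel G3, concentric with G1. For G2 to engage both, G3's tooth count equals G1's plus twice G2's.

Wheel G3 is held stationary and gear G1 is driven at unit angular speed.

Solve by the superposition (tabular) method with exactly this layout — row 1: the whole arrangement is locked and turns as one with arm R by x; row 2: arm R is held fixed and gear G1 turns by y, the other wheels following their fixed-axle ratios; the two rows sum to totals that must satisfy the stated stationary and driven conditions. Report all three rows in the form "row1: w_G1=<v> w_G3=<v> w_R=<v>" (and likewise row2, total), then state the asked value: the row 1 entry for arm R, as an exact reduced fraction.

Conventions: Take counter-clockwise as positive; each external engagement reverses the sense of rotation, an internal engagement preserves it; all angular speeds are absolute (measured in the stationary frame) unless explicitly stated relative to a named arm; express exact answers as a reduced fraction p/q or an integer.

class = planetary set [G3 = 31+2·20 = 71; Willis about the carrier]
row 1 (train locked, turned with arm): all members turn x
row 2 (arm held, sun turns y): ω_ring = −(31/71)·y, ω_arm = 0
boundary: total ω_ring = x − (31/71)·y = 0 and total ω_sun = x + y = 1  ⇒  y = 71/102, x = 31/102
row 2 ring = −(31/71)·71/102 = -31/102
totals (row 1 + row 2): sun 31/102 + 71/102 = 1, ring 31/102 + (-31/102) = 0, arm 31/102 + 0 = 31/102
asked cell (row1, arm) = 31/102

row1: w_G1=31/102 w_G3=31/102 w_R=31/102
row2: w_G1=71/102 w_G3=-31/102 w_R=0
total: w_G1=1 w_G3=0 w_R=31/102
asked value: 31/102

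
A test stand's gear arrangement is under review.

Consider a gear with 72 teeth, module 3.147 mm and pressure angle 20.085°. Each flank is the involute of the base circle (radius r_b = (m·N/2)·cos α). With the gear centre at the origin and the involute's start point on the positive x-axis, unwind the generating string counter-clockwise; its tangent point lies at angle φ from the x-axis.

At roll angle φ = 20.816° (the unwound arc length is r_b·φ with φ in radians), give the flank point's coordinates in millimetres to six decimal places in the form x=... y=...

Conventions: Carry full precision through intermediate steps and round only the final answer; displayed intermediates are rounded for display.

x=113.194169 y=1.678454

single-mesh involute tooth geometry (72T wheel at module 3.147)
pitch radius r_p = m·N/2 = 3.147·72/2 = 113.292000
base radius r_b = r_p·cos α = 113.292000·cos 20.085° = 106.402055
roll angle φ = 20.816° = 0.36330774 rad
x = r_b·(cos φ + φ·sin φ) = 113.194169
y = r_b·(sin φ − φ·cos φ) = 1.678454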